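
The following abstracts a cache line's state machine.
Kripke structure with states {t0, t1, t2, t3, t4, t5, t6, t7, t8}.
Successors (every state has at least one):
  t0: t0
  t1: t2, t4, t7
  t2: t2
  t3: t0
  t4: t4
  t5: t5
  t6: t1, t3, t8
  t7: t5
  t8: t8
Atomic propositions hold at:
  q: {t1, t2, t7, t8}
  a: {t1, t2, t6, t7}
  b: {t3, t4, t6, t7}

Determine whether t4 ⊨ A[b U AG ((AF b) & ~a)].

Yes

AF b: least fixpoint, start Z0 = {t3, t4, t6, t7}, add states with every successor in Z. Already a fixed point.
Sat(AF b) = {t3, t4, t6, t7}
Sat(~a) = {t0, t3, t4, t5, t8}
Sat((AF b) & ~a) = {t3, t4}
AG ((AF b) & ~a): greatest fixpoint, start Z0 = {t3, t4}, keep only states in Sat with every successor in Z. Z1 = {t4}; fixed.
Sat(AG ((AF b) & ~a)) = {t4}
A[b U AG ((AF b) & ~a)]: least fixpoint, start Z0 = Sat(AG ((AF b) & ~a)) = {t4}, add states in Sat(b) with every successor in Z. Already a fixed point.
Sat(A[b U AG ((AF b) & ~a)]) = {t4}
t4 ∈ Sat(A[b U AG ((AF b) & ~a)]) = {t4}, so the formula holds at t4.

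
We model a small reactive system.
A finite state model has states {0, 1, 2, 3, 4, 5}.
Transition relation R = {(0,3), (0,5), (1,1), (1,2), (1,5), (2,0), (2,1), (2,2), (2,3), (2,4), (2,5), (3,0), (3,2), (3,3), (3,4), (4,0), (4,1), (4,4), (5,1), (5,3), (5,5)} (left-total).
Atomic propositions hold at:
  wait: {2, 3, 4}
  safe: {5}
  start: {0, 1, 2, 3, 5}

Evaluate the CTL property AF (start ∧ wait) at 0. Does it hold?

Sat(start ∧ wait) = {2, 3}
AF (start ∧ wait): least fixpoint, start Z0 = {2, 3}, add states with every successor in Z. Already a fixed point.
Sat(AF (start ∧ wait)) = {2, 3}
0 ∉ Sat(AF (start ∧ wait)) = {2, 3}, so the formula does not hold at 0.

No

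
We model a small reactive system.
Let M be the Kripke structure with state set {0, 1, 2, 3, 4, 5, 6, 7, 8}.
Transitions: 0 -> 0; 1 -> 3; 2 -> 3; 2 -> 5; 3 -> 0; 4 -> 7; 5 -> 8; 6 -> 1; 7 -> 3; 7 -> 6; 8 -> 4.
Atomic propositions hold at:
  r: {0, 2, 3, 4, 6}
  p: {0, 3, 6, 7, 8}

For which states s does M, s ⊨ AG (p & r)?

{0, 3}

Sat(p & r) = {0, 3, 6}
AG (p & r): greatest fixpoint, start Z0 = {0, 3, 6}, keep only states in Sat with every successor in Z. Z1 = {0, 3}; fixed.
Sat(AG (p & r)) = {0, 3}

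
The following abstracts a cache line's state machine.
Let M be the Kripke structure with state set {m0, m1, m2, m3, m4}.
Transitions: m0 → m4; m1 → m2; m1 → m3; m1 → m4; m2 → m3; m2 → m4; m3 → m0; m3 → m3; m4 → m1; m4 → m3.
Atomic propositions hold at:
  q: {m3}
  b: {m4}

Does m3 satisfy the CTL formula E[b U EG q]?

Yes

EG q: greatest fixpoint, start Z0 = {m3}, keep only states in Sat with some successor in Z. Already a fixed point.
Sat(EG q) = {m3}
E[b U EG q]: least fixpoint, start Z0 = Sat(EG q) = {m3}, add states in Sat(b) with some successor in Z. Z1 = {m3, m4}; fixed.
Sat(E[b U EG q]) = {m3, m4}
m3 ∈ Sat(E[b U EG q]) = {m3, m4}, so the formula holds at m3.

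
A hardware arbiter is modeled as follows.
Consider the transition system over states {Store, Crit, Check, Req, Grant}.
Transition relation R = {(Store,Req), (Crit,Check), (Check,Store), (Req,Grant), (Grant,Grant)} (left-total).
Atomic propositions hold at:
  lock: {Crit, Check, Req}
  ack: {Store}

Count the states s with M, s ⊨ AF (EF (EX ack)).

Sat(EX ack) = {s : some successor in {Store}} = {Check}
EF (EX ack): least fixpoint, start Z0 = {Check}, add states with some successor in Z. Z1 = {Crit, Check}; fixed.
Sat(EF (EX ack)) = {Crit, Check}
AF (EF (EX ack)): least fixpoint, start Z0 = {Crit, Check}, add states with every successor in Z. Already a fixed point.
Sat(AF (EF (EX ack))) = {Crit, Check}
|Sat(AF (EF (EX ack)))| = |{Crit, Check}| = 2.

2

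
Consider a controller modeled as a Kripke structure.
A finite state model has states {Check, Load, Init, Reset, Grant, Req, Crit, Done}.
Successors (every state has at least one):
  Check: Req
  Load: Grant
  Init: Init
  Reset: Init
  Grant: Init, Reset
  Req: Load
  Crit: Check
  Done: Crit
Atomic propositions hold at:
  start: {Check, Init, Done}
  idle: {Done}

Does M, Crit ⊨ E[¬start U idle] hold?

Sat(¬start) = {Load, Reset, Grant, Req, Crit}
E[¬start U idle]: least fixpoint, start Z0 = Sat(idle) = {Done}, add states in Sat(¬start) with some successor in Z. Already a fixed point.
Sat(E[¬start U idle]) = {Done}
Crit ∉ Sat(E[¬start U idle]) = {Done}, so the formula does not hold at Crit.

No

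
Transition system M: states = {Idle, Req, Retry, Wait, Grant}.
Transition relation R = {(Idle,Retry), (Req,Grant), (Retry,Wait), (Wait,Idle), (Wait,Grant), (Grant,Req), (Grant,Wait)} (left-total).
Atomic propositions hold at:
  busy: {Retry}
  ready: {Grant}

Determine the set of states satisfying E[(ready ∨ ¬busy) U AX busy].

Sat(¬busy) = {Idle, Req, Wait, Grant}
Sat(ready ∨ ¬busy) = {Idle, Req, Wait, Grant}
Sat(AX busy) = {s : every successor in {Retry}} = {Idle}
E[(ready ∨ ¬busy) U AX busy]: least fixpoint, start Z0 = Sat(AX busy) = {Idle}, add states in Sat(ready ∨ ¬busy) with some successor in Z. Z1 = {Idle, Wait}; Z2 = {Idle, Wait, Grant}; Z3 = {Idle, Req, Wait, Grant}; fixed.
Sat(E[(ready ∨ ¬busy) U AX busy]) = {Idle, Req, Wait, Grant}

{Idle, Req, Wait, Grant}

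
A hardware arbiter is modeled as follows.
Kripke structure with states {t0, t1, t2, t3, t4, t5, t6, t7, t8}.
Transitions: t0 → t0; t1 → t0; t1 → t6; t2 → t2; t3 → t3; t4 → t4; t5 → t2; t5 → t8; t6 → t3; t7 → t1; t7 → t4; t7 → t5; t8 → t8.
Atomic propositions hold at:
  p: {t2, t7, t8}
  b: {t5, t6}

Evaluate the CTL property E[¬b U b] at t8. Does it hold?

No

Sat(¬b) = {t0, t1, t2, t3, t4, t7, t8}
E[¬b U b]: least fixpoint, start Z0 = Sat(b) = {t5, t6}, add states in Sat(¬b) with some successor in Z. Z1 = {t1, t5, t6, t7}; fixed.
Sat(E[¬b U b]) = {t1, t5, t6, t7}
t8 ∉ Sat(E[¬b U b]) = {t1, t5, t6, t7}, so the formula does not hold at t8.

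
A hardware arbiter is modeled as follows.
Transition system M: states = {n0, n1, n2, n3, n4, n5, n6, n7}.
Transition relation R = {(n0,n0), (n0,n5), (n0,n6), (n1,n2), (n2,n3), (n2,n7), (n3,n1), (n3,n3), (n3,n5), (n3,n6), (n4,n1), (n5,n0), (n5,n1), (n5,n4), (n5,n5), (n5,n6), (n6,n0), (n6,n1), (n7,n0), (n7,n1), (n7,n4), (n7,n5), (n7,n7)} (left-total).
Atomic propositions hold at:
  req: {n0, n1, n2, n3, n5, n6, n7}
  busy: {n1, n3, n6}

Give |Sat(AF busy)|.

4

AF busy: least fixpoint, start Z0 = {n1, n3, n6}, add states with every successor in Z. Z1 = {n1, n3, n4, n6}; fixed.
Sat(AF busy) = {n1, n3, n4, n6}
|Sat(AF busy)| = |{n1, n3, n4, n6}| = 4.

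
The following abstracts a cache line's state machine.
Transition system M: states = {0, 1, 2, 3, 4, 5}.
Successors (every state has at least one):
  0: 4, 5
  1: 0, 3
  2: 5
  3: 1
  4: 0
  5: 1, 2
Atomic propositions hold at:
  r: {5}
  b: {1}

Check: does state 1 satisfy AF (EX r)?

Sat(EX r) = {s : some successor in {5}} = {0, 2}
AF (EX r): least fixpoint, start Z0 = {0, 2}, add states with every successor in Z. Z1 = {0, 2, 4}; fixed.
Sat(AF (EX r)) = {0, 2, 4}
1 ∉ Sat(AF (EX r)) = {0, 2, 4}, so the formula does not hold at 1.

No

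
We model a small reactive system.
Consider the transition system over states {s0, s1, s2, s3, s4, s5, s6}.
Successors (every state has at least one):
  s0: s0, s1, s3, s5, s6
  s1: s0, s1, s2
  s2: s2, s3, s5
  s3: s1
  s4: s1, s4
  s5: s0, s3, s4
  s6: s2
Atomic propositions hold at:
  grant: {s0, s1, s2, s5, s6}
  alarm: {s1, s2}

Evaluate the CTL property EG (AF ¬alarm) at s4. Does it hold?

Sat(¬alarm) = {s0, s3, s4, s5, s6}
AF ¬alarm: least fixpoint, start Z0 = {s0, s3, s4, s5, s6}, add states with every successor in Z. Already a fixed point.
Sat(AF ¬alarm) = {s0, s3, s4, s5, s6}
EG (AF ¬alarm): greatest fixpoint, start Z0 = {s0, s3, s4, s5, s6}, keep only states in Sat with some successor in Z. Z1 = {s0, s4, s5}; fixed.
Sat(EG (AF ¬alarm)) = {s0, s4, s5}
s4 ∈ Sat(EG (AF ¬alarm)) = {s0, s4, s5}, so the formula holds at s4.

Yes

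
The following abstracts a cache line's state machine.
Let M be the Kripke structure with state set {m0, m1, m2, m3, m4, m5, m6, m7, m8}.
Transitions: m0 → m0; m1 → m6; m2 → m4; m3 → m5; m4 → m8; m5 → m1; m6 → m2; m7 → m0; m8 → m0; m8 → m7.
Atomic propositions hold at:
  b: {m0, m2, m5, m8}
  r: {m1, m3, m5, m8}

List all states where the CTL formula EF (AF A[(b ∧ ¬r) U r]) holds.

Sat(¬r) = {m0, m2, m4, m6, m7}
Sat(b ∧ ¬r) = {m0, m2}
A[(b ∧ ¬r) U r]: least fixpoint, start Z0 = Sat(r) = {m1, m3, m5, m8}, add states in Sat(b ∧ ¬r) with every successor in Z. Already a fixed point.
Sat(A[(b ∧ ¬r) U r]) = {m1, m3, m5, m8}
AF A[(b ∧ ¬r) U r]: least fixpoint, start Z0 = {m1, m3, m5, m8}, add states with every successor in Z. Z1 = {m1, m3, m4, m5, m8}; Z2 = {m1, m2, m3, m4, m5, m8}; Z3 = {m1, m2, m3, m4, m5, m6, m8}; fixed.
Sat(AF A[(b ∧ ¬r) U r]) = {m1, m2, m3, m4, m5, m6, m8}
EF (AF A[(b ∧ ¬r) U r]): least fixpoint, start Z0 = {m1, m2, m3, m4, m5, m6, m8}, add states with some successor in Z. Already a fixed point.
Sat(EF (AF A[(b ∧ ¬r) U r])) = {m1, m2, m3, m4, m5, m6, m8}

{m1, m2, m3, m4, m5, m6, m8}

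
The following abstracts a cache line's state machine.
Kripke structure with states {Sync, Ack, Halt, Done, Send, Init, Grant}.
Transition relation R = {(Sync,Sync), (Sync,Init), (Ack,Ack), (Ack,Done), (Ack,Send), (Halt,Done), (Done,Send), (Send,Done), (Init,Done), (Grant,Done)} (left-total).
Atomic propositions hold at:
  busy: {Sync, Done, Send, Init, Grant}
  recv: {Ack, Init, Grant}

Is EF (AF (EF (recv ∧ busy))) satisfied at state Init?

Sat(recv ∧ busy) = {Init, Grant}
EF (recv ∧ busy): least fixpoint, start Z0 = {Init, Grant}, add states with some successor in Z. Z1 = {Sync, Init, Grant}; fixed.
Sat(EF (recv ∧ busy)) = {Sync, Init, Grant}
AF (EF (recv ∧ busy)): least fixpoint, start Z0 = {Sync, Init, Grant}, add states with every successor in Z. Already a fixed point.
Sat(AF (EF (recv ∧ busy))) = {Sync, Init, Grant}
EF (AF (EF (recv ∧ busy))): least fixpoint, start Z0 = {Sync, Init, Grant}, add states with some successor in Z. Already a fixed point.
Sat(EF (AF (EF (recv ∧ busy)))) = {Sync, Init, Grant}
Init ∈ Sat(EF (AF (EF (recv ∧ busy)))) = {Sync, Init, Grant}, so the formula holds at Init.

Yes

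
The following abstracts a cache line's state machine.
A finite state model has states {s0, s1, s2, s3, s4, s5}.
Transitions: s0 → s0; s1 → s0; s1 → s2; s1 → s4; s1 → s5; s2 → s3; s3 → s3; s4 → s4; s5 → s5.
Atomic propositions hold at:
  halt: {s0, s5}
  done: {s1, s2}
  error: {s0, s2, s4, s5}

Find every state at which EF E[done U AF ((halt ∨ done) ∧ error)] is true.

Sat(halt ∨ done) = {s0, s1, s2, s5}
Sat((halt ∨ done) ∧ error) = {s0, s2, s5}
AF ((halt ∨ done) ∧ error): least fixpoint, start Z0 = {s0, s2, s5}, add states with every successor in Z. Already a fixed point.
Sat(AF ((halt ∨ done) ∧ error)) = {s0, s2, s5}
E[done U AF ((halt ∨ done) ∧ error)]: least fixpoint, start Z0 = Sat(AF ((halt ∨ done) ∧ error)) = {s0, s2, s5}, add states in Sat(done) with some successor in Z. Z1 = {s0, s1, s2, s5}; fixed.
Sat(E[done U AF ((halt ∨ done) ∧ error)]) = {s0, s1, s2, s5}
EF E[done U AF ((halt ∨ done) ∧ error)]: least fixpoint, start Z0 = {s0, s1, s2, s5}, add states with some successor in Z. Already a fixed point.
Sat(EF E[done U AF ((halt ∨ done) ∧ error)]) = {s0, s1, s2, s5}

{s0, s1, s2, s5}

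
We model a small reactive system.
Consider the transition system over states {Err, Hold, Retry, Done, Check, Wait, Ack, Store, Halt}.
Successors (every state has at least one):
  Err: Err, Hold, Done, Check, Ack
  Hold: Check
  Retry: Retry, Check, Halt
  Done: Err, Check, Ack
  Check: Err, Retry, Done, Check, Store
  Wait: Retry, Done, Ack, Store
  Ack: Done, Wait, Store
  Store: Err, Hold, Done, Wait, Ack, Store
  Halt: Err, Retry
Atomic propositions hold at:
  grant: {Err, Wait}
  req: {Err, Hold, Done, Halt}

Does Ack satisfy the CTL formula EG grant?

No

EG grant: greatest fixpoint, start Z0 = {Err, Wait}, keep only states in Sat with some successor in Z. Z1 = {Err}; fixed.
Sat(EG grant) = {Err}
Ack ∉ Sat(EG grant) = {Err}, so the formula does not hold at Ack.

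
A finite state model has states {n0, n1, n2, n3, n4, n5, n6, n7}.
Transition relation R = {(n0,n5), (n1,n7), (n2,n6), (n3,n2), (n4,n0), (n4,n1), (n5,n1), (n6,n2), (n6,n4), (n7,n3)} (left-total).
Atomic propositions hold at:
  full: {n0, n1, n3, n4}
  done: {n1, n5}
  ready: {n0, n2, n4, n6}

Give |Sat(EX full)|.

Sat(EX full) = {s : some successor in {n0, n1, n3, n4}} = {n4, n5, n6, n7}
|Sat(EX full)| = |{n4, n5, n6, n7}| = 4.

4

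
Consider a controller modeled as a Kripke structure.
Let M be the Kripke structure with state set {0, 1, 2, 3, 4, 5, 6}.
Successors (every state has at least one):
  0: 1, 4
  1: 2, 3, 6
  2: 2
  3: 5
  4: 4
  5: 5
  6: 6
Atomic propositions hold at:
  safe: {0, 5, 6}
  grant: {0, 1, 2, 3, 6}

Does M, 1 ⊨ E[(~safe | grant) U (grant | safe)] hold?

Yes

Sat(~safe) = {1, 2, 3, 4}
Sat(~safe | grant) = {0, 1, 2, 3, 4, 6}
Sat(grant | safe) = {0, 1, 2, 3, 5, 6}
E[(~safe | grant) U (grant | safe)]: least fixpoint, start Z0 = Sat((grant | safe)) = {0, 1, 2, 3, 5, 6}, add states in Sat(~safe | grant) with some successor in Z. Already a fixed point.
Sat(E[(~safe | grant) U (grant | safe)]) = {0, 1, 2, 3, 5, 6}
1 ∈ Sat(E[(~safe | grant) U (grant | safe)]) = {0, 1, 2, 3, 5, 6}, so the formula holds at 1.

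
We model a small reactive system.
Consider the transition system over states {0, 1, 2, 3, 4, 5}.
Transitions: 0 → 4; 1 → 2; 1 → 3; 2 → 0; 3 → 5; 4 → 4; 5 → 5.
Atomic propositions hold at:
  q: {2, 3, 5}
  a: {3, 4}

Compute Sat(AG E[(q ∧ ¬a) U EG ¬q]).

Sat(¬a) = {0, 1, 2, 5}
Sat(q ∧ ¬a) = {2, 5}
Sat(¬q) = {0, 1, 4}
EG ¬q: greatest fixpoint, start Z0 = {0, 1, 4}, keep only states in Sat with some successor in Z. Z1 = {0, 4}; fixed.
Sat(EG ¬q) = {0, 4}
E[(q ∧ ¬a) U EG ¬q]: least fixpoint, start Z0 = Sat(EG ¬q) = {0, 4}, add states in Sat(q ∧ ¬a) with some successor in Z. Z1 = {0, 2, 4}; fixed.
Sat(E[(q ∧ ¬a) U EG ¬q]) = {0, 2, 4}
AG E[(q ∧ ¬a) U EG ¬q]: greatest fixpoint, start Z0 = {0, 2, 4}, keep only states in Sat with every successor in Z. Already a fixed point.
Sat(AG E[(q ∧ ¬a) U EG ¬q]) = {0, 2, 4}

{0, 2, 4}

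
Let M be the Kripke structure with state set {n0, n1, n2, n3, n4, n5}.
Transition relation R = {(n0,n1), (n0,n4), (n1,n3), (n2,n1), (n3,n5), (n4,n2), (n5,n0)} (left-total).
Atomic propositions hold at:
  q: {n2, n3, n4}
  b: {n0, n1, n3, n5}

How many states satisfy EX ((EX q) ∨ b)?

5

Sat(EX q) = {s : some successor in {n2, n3, n4}} = {n0, n1, n4}
Sat((EX q) ∨ b) = {n0, n1, n3, n4, n5}
Sat(EX ((EX q) ∨ b)) = {s : some successor in {n0, n1, n3, n4, n5}} = {n0, n1, n2, n3, n5}
|Sat(EX ((EX q) ∨ b))| = |{n0, n1, n2, n3, n5}| = 5.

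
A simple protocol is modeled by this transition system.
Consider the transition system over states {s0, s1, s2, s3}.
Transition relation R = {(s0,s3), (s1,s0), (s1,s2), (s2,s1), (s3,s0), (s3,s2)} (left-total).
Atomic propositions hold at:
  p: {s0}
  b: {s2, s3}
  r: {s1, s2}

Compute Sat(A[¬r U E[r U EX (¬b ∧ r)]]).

Sat(¬r) = {s0, s3}
Sat(¬b) = {s0, s1}
Sat(¬b ∧ r) = {s1}
Sat(EX (¬b ∧ r)) = {s : some successor in {s1}} = {s2}
E[r U EX (¬b ∧ r)]: least fixpoint, start Z0 = Sat(EX (¬b ∧ r)) = {s2}, add states in Sat(r) with some successor in Z. Z1 = {s1, s2}; fixed.
Sat(E[r U EX (¬b ∧ r)]) = {s1, s2}
A[¬r U E[r U EX (¬b ∧ r)]]: least fixpoint, start Z0 = Sat(E[r U EX (¬b ∧ r)]) = {s1, s2}, add states in Sat(¬r) with every successor in Z. Already a fixed point.
Sat(A[¬r U E[r U EX (¬b ∧ r)]]) = {s1, s2}

{s1, s2}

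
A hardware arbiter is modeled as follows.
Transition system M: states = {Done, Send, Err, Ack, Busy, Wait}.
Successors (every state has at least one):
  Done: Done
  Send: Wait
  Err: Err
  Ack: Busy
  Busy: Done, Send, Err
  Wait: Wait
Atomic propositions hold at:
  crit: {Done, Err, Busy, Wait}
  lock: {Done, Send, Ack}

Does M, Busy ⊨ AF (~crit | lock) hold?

Sat(~crit) = {Send, Ack}
Sat(~crit | lock) = {Done, Send, Ack}
AF (~crit | lock): least fixpoint, start Z0 = {Done, Send, Ack}, add states with every successor in Z. Already a fixed point.
Sat(AF (~crit | lock)) = {Done, Send, Ack}
Busy ∉ Sat(AF (~crit | lock)) = {Done, Send, Ack}, so the formula does not hold at Busy.

No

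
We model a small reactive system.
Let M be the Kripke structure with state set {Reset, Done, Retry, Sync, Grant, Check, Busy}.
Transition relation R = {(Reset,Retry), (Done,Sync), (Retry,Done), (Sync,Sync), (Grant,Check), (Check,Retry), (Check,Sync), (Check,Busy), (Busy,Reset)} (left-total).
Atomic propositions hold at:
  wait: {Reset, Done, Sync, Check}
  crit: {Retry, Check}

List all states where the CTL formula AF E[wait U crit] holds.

E[wait U crit]: least fixpoint, start Z0 = Sat(crit) = {Retry, Check}, add states in Sat(wait) with some successor in Z. Z1 = {Reset, Retry, Check}; fixed.
Sat(E[wait U crit]) = {Reset, Retry, Check}
AF E[wait U crit]: least fixpoint, start Z0 = {Reset, Retry, Check}, add states with every successor in Z. Z1 = {Reset, Retry, Grant, Check, Busy}; fixed.
Sat(AF E[wait U crit]) = {Reset, Retry, Grant, Check, Busy}

{Reset, Retry, Grant, Check, Busy}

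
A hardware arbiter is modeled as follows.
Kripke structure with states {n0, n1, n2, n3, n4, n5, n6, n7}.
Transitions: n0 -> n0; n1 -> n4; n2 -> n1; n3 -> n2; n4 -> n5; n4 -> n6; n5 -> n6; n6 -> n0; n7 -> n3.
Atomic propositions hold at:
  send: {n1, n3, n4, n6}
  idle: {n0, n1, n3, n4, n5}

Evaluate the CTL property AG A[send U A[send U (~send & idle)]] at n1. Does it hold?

Sat(~send) = {n0, n2, n5, n7}
Sat(~send & idle) = {n0, n5}
A[send U (~send & idle)]: least fixpoint, start Z0 = Sat((~send & idle)) = {n0, n5}, add states in Sat(send) with every successor in Z. Z1 = {n0, n5, n6}; Z2 = {n0, n4, n5, n6}; Z3 = {n0, n1, n4, n5, n6}; fixed.
Sat(A[send U (~send & idle)]) = {n0, n1, n4, n5, n6}
A[send U A[send U (~send & idle)]]: least fixpoint, start Z0 = Sat(A[send U (~send & idle)]) = {n0, n1, n4, n5, n6}, add states in Sat(send) with every successor in Z. Already a fixed point.
Sat(A[send U A[send U (~send & idle)]]) = {n0, n1, n4, n5, n6}
AG A[send U A[send U (~send & idle)]]: greatest fixpoint, start Z0 = {n0, n1, n4, n5, n6}, keep only states in Sat with every successor in Z. Already a fixed point.
Sat(AG A[send U A[send U (~send & idle)]]) = {n0, n1, n4, n5, n6}
n1 ∈ Sat(AG A[send U A[send U (~send & idle)]]) = {n0, n1, n4, n5, n6}, so the formula holds at n1.

Yes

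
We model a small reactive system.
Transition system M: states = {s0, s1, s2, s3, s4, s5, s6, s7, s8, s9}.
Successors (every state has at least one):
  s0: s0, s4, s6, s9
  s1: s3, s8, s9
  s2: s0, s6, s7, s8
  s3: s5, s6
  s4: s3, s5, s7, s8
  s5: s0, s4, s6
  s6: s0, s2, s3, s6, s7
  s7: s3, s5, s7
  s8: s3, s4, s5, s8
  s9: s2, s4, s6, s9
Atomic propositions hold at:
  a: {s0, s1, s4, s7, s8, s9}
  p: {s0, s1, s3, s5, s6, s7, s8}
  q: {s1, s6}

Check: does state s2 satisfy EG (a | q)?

No

Sat(a | q) = {s0, s1, s4, s6, s7, s8, s9}
EG (a | q): greatest fixpoint, start Z0 = {s0, s1, s4, s6, s7, s8, s9}, keep only states in Sat with some successor in Z. Already a fixed point.
Sat(EG (a | q)) = {s0, s1, s4, s6, s7, s8, s9}
s2 ∉ Sat(EG (a | q)) = {s0, s1, s4, s6, s7, s8, s9}, so the formula does not hold at s2.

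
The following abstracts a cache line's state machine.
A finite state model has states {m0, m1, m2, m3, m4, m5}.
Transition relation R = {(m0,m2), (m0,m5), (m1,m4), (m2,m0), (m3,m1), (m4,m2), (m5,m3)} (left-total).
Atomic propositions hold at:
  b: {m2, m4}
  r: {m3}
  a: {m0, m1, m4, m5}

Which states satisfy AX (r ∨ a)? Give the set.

Sat(r ∨ a) = {m0, m1, m3, m4, m5}
Sat(AX (r ∨ a)) = {s : every successor in {m0, m1, m3, m4, m5}} = {m1, m2, m3, m5}

{m1, m2, m3, m5}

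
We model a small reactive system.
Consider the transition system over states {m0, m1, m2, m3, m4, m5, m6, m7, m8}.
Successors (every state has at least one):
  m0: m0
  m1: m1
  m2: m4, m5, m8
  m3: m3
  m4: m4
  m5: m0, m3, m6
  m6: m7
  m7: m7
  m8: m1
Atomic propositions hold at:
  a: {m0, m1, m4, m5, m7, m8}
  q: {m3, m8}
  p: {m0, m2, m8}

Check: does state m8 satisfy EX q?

No

Sat(EX q) = {s : some successor in {m3, m8}} = {m2, m3, m5}
m8 ∉ Sat(EX q) = {m2, m3, m5}, so the formula does not hold at m8.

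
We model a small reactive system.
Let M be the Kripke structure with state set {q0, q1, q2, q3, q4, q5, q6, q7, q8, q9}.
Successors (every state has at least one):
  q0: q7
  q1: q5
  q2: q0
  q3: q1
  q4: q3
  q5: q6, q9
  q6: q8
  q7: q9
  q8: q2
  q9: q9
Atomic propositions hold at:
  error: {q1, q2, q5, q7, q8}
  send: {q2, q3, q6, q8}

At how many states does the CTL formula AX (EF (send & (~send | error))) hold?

5

Sat(~send) = {q0, q1, q4, q5, q7, q9}
Sat(~send | error) = {q0, q1, q2, q4, q5, q7, q8, q9}
Sat(send & (~send | error)) = {q2, q8}
EF (send & (~send | error)): least fixpoint, start Z0 = {q2, q8}, add states with some successor in Z. Z1 = {q2, q6, q8}; Z2 = {q2, q5, q6, q8}; Z3 = {q1, q2, q5, q6, q8}; Z4 = {q1, q2, q3, q5, q6, q8}; Z5 = {q1, q2, q3, q4, q5, q6, q8}; fixed.
Sat(EF (send & (~send | error))) = {q1, q2, q3, q4, q5, q6, q8}
Sat(AX (EF (send & (~send | error)))) = {s : every successor in {q1, q2, q3, q4, q5, q6, q8}} = {q1, q3, q4, q6, q8}
|Sat(AX (EF (send & (~send | error))))| = |{q1, q3, q4, q6, q8}| = 5.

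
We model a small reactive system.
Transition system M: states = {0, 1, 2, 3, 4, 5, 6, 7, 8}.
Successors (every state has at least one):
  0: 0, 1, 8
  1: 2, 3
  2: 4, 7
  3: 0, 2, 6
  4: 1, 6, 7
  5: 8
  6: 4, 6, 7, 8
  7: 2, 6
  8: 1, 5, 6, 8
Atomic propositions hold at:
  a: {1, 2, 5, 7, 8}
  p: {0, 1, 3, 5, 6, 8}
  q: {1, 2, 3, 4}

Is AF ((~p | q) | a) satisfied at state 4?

Sat(~p) = {2, 4, 7}
Sat(~p | q) = {1, 2, 3, 4, 7}
Sat((~p | q) | a) = {1, 2, 3, 4, 5, 7, 8}
AF ((~p | q) | a): least fixpoint, start Z0 = {1, 2, 3, 4, 5, 7, 8}, add states with every successor in Z. Already a fixed point.
Sat(AF ((~p | q) | a)) = {1, 2, 3, 4, 5, 7, 8}
4 ∈ Sat(AF ((~p | q) | a)) = {1, 2, 3, 4, 5, 7, 8}, so the formula holds at 4.

Yes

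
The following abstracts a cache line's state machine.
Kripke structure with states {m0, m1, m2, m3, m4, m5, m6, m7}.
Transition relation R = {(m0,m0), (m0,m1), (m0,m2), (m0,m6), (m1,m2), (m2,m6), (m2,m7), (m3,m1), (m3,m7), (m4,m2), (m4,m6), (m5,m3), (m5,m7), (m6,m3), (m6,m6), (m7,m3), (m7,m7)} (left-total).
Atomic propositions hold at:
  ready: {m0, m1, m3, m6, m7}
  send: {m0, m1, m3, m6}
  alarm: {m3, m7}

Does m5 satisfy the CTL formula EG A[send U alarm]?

No

A[send U alarm]: least fixpoint, start Z0 = Sat(alarm) = {m3, m7}, add states in Sat(send) with every successor in Z. Already a fixed point.
Sat(A[send U alarm]) = {m3, m7}
EG A[send U alarm]: greatest fixpoint, start Z0 = {m3, m7}, keep only states in Sat with some successor in Z. Already a fixed point.
Sat(EG A[send U alarm]) = {m3, m7}
m5 ∉ Sat(EG A[send U alarm]) = {m3, m7}, so the formula does not hold at m5.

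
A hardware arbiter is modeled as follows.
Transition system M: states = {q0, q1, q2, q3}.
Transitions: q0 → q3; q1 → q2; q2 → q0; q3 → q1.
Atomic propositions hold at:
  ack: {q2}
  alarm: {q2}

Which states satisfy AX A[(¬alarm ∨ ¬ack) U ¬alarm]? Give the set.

Sat(¬alarm) = {q0, q1, q3}
Sat(¬ack) = {q0, q1, q3}
Sat(¬alarm ∨ ¬ack) = {q0, q1, q3}
A[(¬alarm ∨ ¬ack) U ¬alarm]: least fixpoint, start Z0 = Sat(¬alarm) = {q0, q1, q3}, add states in Sat(¬alarm ∨ ¬ack) with every successor in Z. Already a fixed point.
Sat(A[(¬alarm ∨ ¬ack) U ¬alarm]) = {q0, q1, q3}
Sat(AX A[(¬alarm ∨ ¬ack) U ¬alarm]) = {s : every successor in {q0, q1, q3}} = {q0, q2, q3}

{q0, q2, q3}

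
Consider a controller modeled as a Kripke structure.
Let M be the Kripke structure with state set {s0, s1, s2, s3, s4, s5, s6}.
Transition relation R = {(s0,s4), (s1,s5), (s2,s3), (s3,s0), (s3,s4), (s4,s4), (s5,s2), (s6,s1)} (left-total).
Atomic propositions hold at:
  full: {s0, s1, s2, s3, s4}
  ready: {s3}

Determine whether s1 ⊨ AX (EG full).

No

EG full: greatest fixpoint, start Z0 = {s0, s1, s2, s3, s4}, keep only states in Sat with some successor in Z. Z1 = {s0, s2, s3, s4}; fixed.
Sat(EG full) = {s0, s2, s3, s4}
Sat(AX (EG full)) = {s : every successor in {s0, s2, s3, s4}} = {s0, s2, s3, s4, s5}
s1 ∉ Sat(AX (EG full)) = {s0, s2, s3, s4, s5}, so the formula does not hold at s1.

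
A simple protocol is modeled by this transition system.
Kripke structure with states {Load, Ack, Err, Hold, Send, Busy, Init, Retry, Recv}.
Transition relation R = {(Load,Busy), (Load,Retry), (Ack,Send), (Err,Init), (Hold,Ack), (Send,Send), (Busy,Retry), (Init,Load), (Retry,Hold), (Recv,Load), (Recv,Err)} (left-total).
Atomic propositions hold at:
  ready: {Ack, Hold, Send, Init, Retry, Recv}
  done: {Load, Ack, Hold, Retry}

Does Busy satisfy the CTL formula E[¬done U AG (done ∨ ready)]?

Yes

Sat(¬done) = {Err, Send, Busy, Init, Recv}
Sat(done ∨ ready) = {Load, Ack, Hold, Send, Init, Retry, Recv}
AG (done ∨ ready): greatest fixpoint, start Z0 = {Load, Ack, Hold, Send, Init, Retry, Recv}, keep only states in Sat with every successor in Z. Z1 = {Ack, Hold, Send, Init, Retry}; Z2 = {Ack, Hold, Send, Retry}; fixed.
Sat(AG (done ∨ ready)) = {Ack, Hold, Send, Retry}
E[¬done U AG (done ∨ ready)]: least fixpoint, start Z0 = Sat(AG (done ∨ ready)) = {Ack, Hold, Send, Retry}, add states in Sat(¬done) with some successor in Z. Z1 = {Ack, Hold, Send, Busy, Retry}; fixed.
Sat(E[¬done U AG (done ∨ ready)]) = {Ack, Hold, Send, Busy, Retry}
Busy ∈ Sat(E[¬done U AG (done ∨ ready)]) = {Ack, Hold, Send, Busy, Retry}, so the formula holds at Busy.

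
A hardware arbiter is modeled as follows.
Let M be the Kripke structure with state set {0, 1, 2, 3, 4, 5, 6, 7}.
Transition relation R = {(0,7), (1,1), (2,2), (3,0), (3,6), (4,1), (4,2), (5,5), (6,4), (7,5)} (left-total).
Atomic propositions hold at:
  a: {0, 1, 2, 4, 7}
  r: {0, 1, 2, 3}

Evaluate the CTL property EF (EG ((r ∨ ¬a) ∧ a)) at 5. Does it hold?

Sat(¬a) = {3, 5, 6}
Sat(r ∨ ¬a) = {0, 1, 2, 3, 5, 6}
Sat((r ∨ ¬a) ∧ a) = {0, 1, 2}
EG ((r ∨ ¬a) ∧ a): greatest fixpoint, start Z0 = {0, 1, 2}, keep only states in Sat with some successor in Z. Z1 = {1, 2}; fixed.
Sat(EG ((r ∨ ¬a) ∧ a)) = {1, 2}
EF (EG ((r ∨ ¬a) ∧ a)): least fixpoint, start Z0 = {1, 2}, add states with some successor in Z. Z1 = {1, 2, 4}; Z2 = {1, 2, 4, 6}; Z3 = {1, 2, 3, 4, 6}; fixed.
Sat(EF (EG ((r ∨ ¬a) ∧ a))) = {1, 2, 3, 4, 6}
5 ∉ Sat(EF (EG ((r ∨ ¬a) ∧ a))) = {1, 2, 3, 4, 6}, so the formula does not hold at 5.

No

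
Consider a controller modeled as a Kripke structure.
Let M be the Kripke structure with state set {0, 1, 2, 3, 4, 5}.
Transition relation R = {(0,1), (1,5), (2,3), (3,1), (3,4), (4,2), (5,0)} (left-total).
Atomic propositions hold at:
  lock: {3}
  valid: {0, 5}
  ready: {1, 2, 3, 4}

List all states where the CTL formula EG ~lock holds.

Sat(~lock) = {0, 1, 2, 4, 5}
EG ~lock: greatest fixpoint, start Z0 = {0, 1, 2, 4, 5}, keep only states in Sat with some successor in Z. Z1 = {0, 1, 4, 5}; Z2 = {0, 1, 5}; fixed.
Sat(EG ~lock) = {0, 1, 5}

{0, 1, 5}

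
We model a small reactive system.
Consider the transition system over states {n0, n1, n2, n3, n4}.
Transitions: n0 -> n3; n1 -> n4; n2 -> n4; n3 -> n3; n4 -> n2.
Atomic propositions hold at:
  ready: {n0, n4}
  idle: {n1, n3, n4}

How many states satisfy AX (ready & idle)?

2

Sat(ready & idle) = {n4}
Sat(AX (ready & idle)) = {s : every successor in {n4}} = {n1, n2}
|Sat(AX (ready & idle))| = |{n1, n2}| = 2.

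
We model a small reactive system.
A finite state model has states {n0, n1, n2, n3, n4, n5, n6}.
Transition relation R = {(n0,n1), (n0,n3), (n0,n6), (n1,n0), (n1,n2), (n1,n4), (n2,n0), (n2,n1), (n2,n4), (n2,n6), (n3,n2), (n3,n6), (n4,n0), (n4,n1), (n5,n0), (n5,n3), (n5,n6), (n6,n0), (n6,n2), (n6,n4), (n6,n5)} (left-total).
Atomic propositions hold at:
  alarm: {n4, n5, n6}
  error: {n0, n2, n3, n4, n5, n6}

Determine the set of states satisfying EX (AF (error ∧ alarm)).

{n0, n1, n2, n3, n5, n6}

Sat(error ∧ alarm) = {n4, n5, n6}
AF (error ∧ alarm): least fixpoint, start Z0 = {n4, n5, n6}, add states with every successor in Z. Already a fixed point.
Sat(AF (error ∧ alarm)) = {n4, n5, n6}
Sat(EX (AF (error ∧ alarm))) = {s : some successor in {n4, n5, n6}} = {n0, n1, n2, n3, n5, n6}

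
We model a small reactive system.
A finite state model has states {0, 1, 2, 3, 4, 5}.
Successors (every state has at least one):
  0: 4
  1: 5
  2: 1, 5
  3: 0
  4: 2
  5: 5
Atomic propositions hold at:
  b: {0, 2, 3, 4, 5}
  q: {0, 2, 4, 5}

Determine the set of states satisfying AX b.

{0, 1, 3, 4, 5}

Sat(AX b) = {s : every successor in {0, 2, 3, 4, 5}} = {0, 1, 3, 4, 5}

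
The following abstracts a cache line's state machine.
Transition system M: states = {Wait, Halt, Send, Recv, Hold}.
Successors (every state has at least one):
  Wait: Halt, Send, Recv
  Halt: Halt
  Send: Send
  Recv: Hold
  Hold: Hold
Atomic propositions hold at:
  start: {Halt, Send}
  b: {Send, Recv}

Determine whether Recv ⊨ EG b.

EG b: greatest fixpoint, start Z0 = {Send, Recv}, keep only states in Sat with some successor in Z. Z1 = {Send}; fixed.
Sat(EG b) = {Send}
Recv ∉ Sat(EG b) = {Send}, so the formula does not hold at Recv.

No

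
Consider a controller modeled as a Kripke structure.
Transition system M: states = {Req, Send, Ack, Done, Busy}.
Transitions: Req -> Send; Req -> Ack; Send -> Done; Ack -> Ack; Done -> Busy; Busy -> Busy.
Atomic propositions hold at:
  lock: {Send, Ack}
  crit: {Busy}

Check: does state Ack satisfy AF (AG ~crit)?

Sat(~crit) = {Req, Send, Ack, Done}
AG ~crit: greatest fixpoint, start Z0 = {Req, Send, Ack, Done}, keep only states in Sat with every successor in Z. Z1 = {Req, Send, Ack}; Z2 = {Req, Ack}; Z3 = {Ack}; fixed.
Sat(AG ~crit) = {Ack}
AF (AG ~crit): least fixpoint, start Z0 = {Ack}, add states with every successor in Z. Already a fixed point.
Sat(AF (AG ~crit)) = {Ack}
Ack ∈ Sat(AF (AG ~crit)) = {Ack}, so the formula holds at Ack.

Yes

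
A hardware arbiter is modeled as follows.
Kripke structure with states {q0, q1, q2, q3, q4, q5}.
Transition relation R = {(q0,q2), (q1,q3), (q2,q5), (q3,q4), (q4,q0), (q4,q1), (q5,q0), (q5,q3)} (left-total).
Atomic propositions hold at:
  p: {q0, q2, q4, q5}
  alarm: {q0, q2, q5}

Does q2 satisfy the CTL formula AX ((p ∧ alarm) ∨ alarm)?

Yes

Sat(p ∧ alarm) = {q0, q2, q5}
Sat((p ∧ alarm) ∨ alarm) = {q0, q2, q5}
Sat(AX ((p ∧ alarm) ∨ alarm)) = {s : every successor in {q0, q2, q5}} = {q0, q2}
q2 ∈ Sat(AX ((p ∧ alarm) ∨ alarm)) = {q0, q2}, so the formula holds at q2.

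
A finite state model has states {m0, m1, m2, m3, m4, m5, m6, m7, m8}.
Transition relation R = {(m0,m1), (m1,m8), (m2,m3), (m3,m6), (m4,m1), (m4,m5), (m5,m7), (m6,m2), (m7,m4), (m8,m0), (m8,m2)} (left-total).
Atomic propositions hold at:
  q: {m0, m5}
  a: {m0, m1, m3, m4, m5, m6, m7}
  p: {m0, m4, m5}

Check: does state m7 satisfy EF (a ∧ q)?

Yes

Sat(a ∧ q) = {m0, m5}
EF (a ∧ q): least fixpoint, start Z0 = {m0, m5}, add states with some successor in Z. Z1 = {m0, m4, m5, m8}; Z2 = {m0, m1, m4, m5, m7, m8}; fixed.
Sat(EF (a ∧ q)) = {m0, m1, m4, m5, m7, m8}
m7 ∈ Sat(EF (a ∧ q)) = {m0, m1, m4, m5, m7, m8}, so the formula holds at m7.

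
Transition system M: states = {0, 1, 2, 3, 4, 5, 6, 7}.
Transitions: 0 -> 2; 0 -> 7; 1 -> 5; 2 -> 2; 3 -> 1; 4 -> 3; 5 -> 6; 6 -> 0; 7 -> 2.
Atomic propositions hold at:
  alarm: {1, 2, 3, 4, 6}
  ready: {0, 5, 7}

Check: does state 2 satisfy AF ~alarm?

Sat(~alarm) = {0, 5, 7}
AF ~alarm: least fixpoint, start Z0 = {0, 5, 7}, add states with every successor in Z. Z1 = {0, 1, 5, 6, 7}; Z2 = {0, 1, 3, 5, 6, 7}; Z3 = {0, 1, 3, 4, 5, 6, 7}; fixed.
Sat(AF ~alarm) = {0, 1, 3, 4, 5, 6, 7}
2 ∉ Sat(AF ~alarm) = {0, 1, 3, 4, 5, 6, 7}, so the formula does not hold at 2.

No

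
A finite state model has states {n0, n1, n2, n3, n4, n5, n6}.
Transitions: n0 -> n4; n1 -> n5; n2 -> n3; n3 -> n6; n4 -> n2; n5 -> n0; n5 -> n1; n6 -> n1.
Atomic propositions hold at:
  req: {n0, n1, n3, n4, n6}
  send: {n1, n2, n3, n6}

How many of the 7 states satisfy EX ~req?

2

Sat(~req) = {n2, n5}
Sat(EX ~req) = {s : some successor in {n2, n5}} = {n1, n4}
|Sat(EX ~req)| = |{n1, n4}| = 2.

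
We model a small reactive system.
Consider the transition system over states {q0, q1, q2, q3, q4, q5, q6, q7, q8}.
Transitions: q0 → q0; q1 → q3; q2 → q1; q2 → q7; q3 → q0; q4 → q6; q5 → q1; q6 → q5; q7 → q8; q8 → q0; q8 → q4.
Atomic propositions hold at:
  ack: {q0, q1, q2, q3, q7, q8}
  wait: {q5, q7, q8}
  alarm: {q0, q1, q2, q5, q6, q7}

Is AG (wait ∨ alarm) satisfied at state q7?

No

Sat(wait ∨ alarm) = {q0, q1, q2, q5, q6, q7, q8}
AG (wait ∨ alarm): greatest fixpoint, start Z0 = {q0, q1, q2, q5, q6, q7, q8}, keep only states in Sat with every successor in Z. Z1 = {q0, q2, q5, q6, q7}; Z2 = {q0, q6}; Z3 = {q0}; fixed.
Sat(AG (wait ∨ alarm)) = {q0}
q7 ∉ Sat(AG (wait ∨ alarm)) = {q0}, so the formula does not hold at q7.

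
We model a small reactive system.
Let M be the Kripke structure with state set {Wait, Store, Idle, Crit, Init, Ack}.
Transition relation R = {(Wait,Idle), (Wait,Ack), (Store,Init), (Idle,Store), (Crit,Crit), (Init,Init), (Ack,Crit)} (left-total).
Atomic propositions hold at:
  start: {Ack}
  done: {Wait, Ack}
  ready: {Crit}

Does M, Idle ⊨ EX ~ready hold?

Sat(~ready) = {Wait, Store, Idle, Init, Ack}
Sat(EX ~ready) = {s : some successor in {Wait, Store, Idle, Init, Ack}} = {Wait, Store, Idle, Init}
Idle ∈ Sat(EX ~ready) = {Wait, Store, Idle, Init}, so the formula holds at Idle.

Yes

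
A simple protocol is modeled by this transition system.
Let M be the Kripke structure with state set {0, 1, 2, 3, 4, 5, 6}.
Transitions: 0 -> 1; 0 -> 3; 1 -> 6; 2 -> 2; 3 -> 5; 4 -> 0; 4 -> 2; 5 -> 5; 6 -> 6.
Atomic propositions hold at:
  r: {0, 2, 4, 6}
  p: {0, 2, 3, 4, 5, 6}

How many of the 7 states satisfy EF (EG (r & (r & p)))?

Sat(r & p) = {0, 2, 4, 6}
Sat(r & (r & p)) = {0, 2, 4, 6}
EG (r & (r & p)): greatest fixpoint, start Z0 = {0, 2, 4, 6}, keep only states in Sat with some successor in Z. Z1 = {2, 4, 6}; fixed.
Sat(EG (r & (r & p))) = {2, 4, 6}
EF (EG (r & (r & p))): least fixpoint, start Z0 = {2, 4, 6}, add states with some successor in Z. Z1 = {1, 2, 4, 6}; Z2 = {0, 1, 2, 4, 6}; fixed.
Sat(EF (EG (r & (r & p)))) = {0, 1, 2, 4, 6}
|Sat(EF (EG (r & (r & p))))| = |{0, 1, 2, 4, 6}| = 5.

5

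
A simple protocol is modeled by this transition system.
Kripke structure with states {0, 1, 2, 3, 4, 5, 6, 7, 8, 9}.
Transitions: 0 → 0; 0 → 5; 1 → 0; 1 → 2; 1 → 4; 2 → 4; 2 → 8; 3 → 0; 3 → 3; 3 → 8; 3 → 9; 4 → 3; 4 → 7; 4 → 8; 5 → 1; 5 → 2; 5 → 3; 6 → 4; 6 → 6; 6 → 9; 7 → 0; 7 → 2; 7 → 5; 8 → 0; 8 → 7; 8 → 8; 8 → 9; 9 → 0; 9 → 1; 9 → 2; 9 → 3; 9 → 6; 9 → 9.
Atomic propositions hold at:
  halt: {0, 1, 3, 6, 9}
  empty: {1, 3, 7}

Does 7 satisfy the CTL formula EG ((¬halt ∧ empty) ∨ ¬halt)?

Yes

Sat(¬halt) = {2, 4, 5, 7, 8}
Sat(¬halt ∧ empty) = {7}
Sat((¬halt ∧ empty) ∨ ¬halt) = {2, 4, 5, 7, 8}
EG ((¬halt ∧ empty) ∨ ¬halt): greatest fixpoint, start Z0 = {2, 4, 5, 7, 8}, keep only states in Sat with some successor in Z. Already a fixed point.
Sat(EG ((¬halt ∧ empty) ∨ ¬halt)) = {2, 4, 5, 7, 8}
7 ∈ Sat(EG ((¬halt ∧ empty) ∨ ¬halt)) = {2, 4, 5, 7, 8}, so the formula holds at 7.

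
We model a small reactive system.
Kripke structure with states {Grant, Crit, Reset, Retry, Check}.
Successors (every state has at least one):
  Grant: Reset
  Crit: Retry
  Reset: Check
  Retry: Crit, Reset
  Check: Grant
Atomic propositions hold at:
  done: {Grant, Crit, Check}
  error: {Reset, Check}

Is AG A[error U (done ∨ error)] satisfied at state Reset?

Sat(done ∨ error) = {Grant, Crit, Reset, Check}
A[error U (done ∨ error)]: least fixpoint, start Z0 = Sat((done ∨ error)) = {Grant, Crit, Reset, Check}, add states in Sat(error) with every successor in Z. Already a fixed point.
Sat(A[error U (done ∨ error)]) = {Grant, Crit, Reset, Check}
AG A[error U (done ∨ error)]: greatest fixpoint, start Z0 = {Grant, Crit, Reset, Check}, keep only states in Sat with every successor in Z. Z1 = {Grant, Reset, Check}; fixed.
Sat(AG A[error U (done ∨ error)]) = {Grant, Reset, Check}
Reset ∈ Sat(AG A[error U (done ∨ error)]) = {Grant, Reset, Check}, so the formula holds at Reset.

Yes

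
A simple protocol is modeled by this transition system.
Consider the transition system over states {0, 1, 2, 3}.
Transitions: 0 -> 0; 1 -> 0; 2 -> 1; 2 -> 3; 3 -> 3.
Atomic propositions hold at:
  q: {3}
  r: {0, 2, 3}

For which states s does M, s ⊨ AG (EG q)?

EG q: greatest fixpoint, start Z0 = {3}, keep only states in Sat with some successor in Z. Already a fixed point.
Sat(EG q) = {3}
AG (EG q): greatest fixpoint, start Z0 = {3}, keep only states in Sat with every successor in Z. Already a fixed point.
Sat(AG (EG q)) = {3}

{3}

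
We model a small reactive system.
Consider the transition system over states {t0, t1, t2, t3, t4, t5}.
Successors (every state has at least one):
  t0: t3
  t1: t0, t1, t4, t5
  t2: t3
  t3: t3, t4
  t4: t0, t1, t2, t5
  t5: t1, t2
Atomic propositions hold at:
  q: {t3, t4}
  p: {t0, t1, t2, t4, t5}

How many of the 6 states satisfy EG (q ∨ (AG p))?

1

AG p: greatest fixpoint, start Z0 = {t0, t1, t2, t4, t5}, keep only states in Sat with every successor in Z. Z1 = {t1, t4, t5}; Z2 = ∅; fixed.
Sat(AG p) = ∅
Sat(q ∨ (AG p)) = {t3, t4}
EG (q ∨ (AG p)): greatest fixpoint, start Z0 = {t3, t4}, keep only states in Sat with some successor in Z. Z1 = {t3}; fixed.
Sat(EG (q ∨ (AG p))) = {t3}
|Sat(EG (q ∨ (AG p)))| = |{t3}| = 1.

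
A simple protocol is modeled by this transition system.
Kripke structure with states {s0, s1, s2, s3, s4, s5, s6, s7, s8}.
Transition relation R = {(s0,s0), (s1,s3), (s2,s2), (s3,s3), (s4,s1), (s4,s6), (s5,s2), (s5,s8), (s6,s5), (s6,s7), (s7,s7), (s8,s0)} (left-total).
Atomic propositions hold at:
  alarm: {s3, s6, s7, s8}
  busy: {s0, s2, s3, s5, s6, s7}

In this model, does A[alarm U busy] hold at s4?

No

A[alarm U busy]: least fixpoint, start Z0 = Sat(busy) = {s0, s2, s3, s5, s6, s7}, add states in Sat(alarm) with every successor in Z. Z1 = {s0, s2, s3, s5, s6, s7, s8}; fixed.
Sat(A[alarm U busy]) = {s0, s2, s3, s5, s6, s7, s8}
s4 ∉ Sat(A[alarm U busy]) = {s0, s2, s3, s5, s6, s7, s8}, so the formula does not hold at s4.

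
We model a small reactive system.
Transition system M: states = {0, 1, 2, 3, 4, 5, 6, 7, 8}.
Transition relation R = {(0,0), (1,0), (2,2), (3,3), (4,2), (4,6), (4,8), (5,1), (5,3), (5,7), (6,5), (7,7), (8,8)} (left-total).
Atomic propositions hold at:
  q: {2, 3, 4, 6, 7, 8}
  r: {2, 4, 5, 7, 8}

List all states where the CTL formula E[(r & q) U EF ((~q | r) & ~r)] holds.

Sat(r & q) = {2, 4, 7, 8}
Sat(~q) = {0, 1, 5}
Sat(~q | r) = {0, 1, 2, 4, 5, 7, 8}
Sat(~r) = {0, 1, 3, 6}
Sat((~q | r) & ~r) = {0, 1}
EF ((~q | r) & ~r): least fixpoint, start Z0 = {0, 1}, add states with some successor in Z. Z1 = {0, 1, 5}; Z2 = {0, 1, 5, 6}; Z3 = {0, 1, 4, 5, 6}; fixed.
Sat(EF ((~q | r) & ~r)) = {0, 1, 4, 5, 6}
E[(r & q) U EF ((~q | r) & ~r)]: least fixpoint, start Z0 = Sat(EF ((~q | r) & ~r)) = {0, 1, 4, 5, 6}, add states in Sat(r & q) with some successor in Z. Already a fixed point.
Sat(E[(r & q) U EF ((~q | r) & ~r)]) = {0, 1, 4, 5, 6}

{0, 1, 4, 5, 6}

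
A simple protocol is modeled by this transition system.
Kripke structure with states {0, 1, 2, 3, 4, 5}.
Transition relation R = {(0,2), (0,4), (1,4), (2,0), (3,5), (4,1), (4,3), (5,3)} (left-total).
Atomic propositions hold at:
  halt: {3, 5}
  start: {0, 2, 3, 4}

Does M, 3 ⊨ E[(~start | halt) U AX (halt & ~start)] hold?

Sat(~start) = {1, 5}
Sat(~start | halt) = {1, 3, 5}
Sat(halt & ~start) = {5}
Sat(AX (halt & ~start)) = {s : every successor in {5}} = {3}
E[(~start | halt) U AX (halt & ~start)]: least fixpoint, start Z0 = Sat(AX (halt & ~start)) = {3}, add states in Sat(~start | halt) with some successor in Z. Z1 = {3, 5}; fixed.
Sat(E[(~start | halt) U AX (halt & ~start)]) = {3, 5}
3 ∈ Sat(E[(~start | halt) U AX (halt & ~start)]) = {3, 5}, so the formula holds at 3.

Yes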